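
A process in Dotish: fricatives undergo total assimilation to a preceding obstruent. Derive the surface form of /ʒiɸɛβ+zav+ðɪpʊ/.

/z/ is the segment targeted by the rule; it sits immediately after /β/, so it assimilates completely and surfaces as [β].
At the second juncture, /ð/ likewise becomes [v] adjacent to /v/.

[ʒiɸɛββavvɪpʊ]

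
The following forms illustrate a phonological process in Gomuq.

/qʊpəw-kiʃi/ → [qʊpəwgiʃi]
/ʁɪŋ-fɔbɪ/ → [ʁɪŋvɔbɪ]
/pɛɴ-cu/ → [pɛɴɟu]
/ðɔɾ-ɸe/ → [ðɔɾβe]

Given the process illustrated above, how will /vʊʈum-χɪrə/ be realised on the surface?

The data show progressive voicing assimilation: /k/ → [g] after /w/; /f/ → [v] after /ŋ/; /c/ → [ɟ] after /ɴ/; /ɸ/ → [β] after /ɾ/. In each pair only voicing changes, matching the preceding consonant, while place and manner stay constant.
/χ/ is a voiceless uvular fricative. The preceding trigger /m/ is voiced, so /χ/ must become voiced as well.
The voiced uvular fricative is [ʁ], so /χ/ → [ʁ].

[vʊʈumʁɪrə]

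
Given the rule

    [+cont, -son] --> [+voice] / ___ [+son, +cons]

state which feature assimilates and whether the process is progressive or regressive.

regressive voicing assimilation

The target ([+cont, -son], fricatives) acquires [+voice] next to a sonorant consonant ([+son, +cons]) — it takes on the voicing of its neighbour, so the feature that spreads is voicing.
The conditioning segment sits to the right of the focus bar, meaning the trigger follows the segment that changes — regressive assimilation.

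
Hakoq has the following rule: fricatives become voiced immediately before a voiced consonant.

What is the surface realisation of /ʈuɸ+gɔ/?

[ʈuβgɔ]

/ɸ/ is a voiceless bilabial fricative. The following trigger /g/ is voiced, so /ɸ/ must become voiced as well.
A voiced bilabial fricative is [β], so the surface segment is [β].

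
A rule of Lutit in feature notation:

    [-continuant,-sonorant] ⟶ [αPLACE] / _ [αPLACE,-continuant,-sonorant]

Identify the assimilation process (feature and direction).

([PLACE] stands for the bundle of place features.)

regressive place assimilation

The rule copies the place features (abbreviated [PLACE]) from the environment onto the target, so the assimilating feature is place.
The conditioning segment sits to the right of the focus bar, meaning the trigger follows the segment that changes — regressive assimilation.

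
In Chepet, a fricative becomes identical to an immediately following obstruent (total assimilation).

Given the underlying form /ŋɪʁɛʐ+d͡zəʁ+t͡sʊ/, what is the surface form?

[ŋɪʁɛd͡zd͡zət͡st͡sʊ]

/ʐ/ is the segment targeted by the rule; it sits immediately before /d͡z/, so it assimilates completely and surfaces as [d͡z].
At the second juncture, /ʁ/ likewise becomes [t͡s] adjacent to /t͡s/.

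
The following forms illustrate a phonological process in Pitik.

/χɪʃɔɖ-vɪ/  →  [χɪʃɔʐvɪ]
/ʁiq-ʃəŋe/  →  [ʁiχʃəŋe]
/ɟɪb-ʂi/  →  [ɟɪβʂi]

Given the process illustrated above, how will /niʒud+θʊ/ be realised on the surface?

The data show regressive manner assimilation: /ɖ/ → [ʐ] before /v/; /q/ → [χ] before /ʃ/; /b/ → [β] before /ʂ/. In each pair only manner changes, matching the following consonant, while place and voice stay constant.
The rule targets /d/ (voiced alveolar stop), which sits before the trigger /θ/ (fricative).
A voiced alveolar fricative is [z], so the surface segment is [z].

[niʒuzθʊ]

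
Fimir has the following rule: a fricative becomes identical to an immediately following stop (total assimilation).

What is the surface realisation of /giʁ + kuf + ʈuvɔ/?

[gikkuʈʈuvɔ]

/ʁ/ is the segment targeted by the rule; it sits immediately before /k/, so it assimilates completely and surfaces as [k].
At the second juncture, /f/ likewise becomes [ʈ] adjacent to /ʈ/.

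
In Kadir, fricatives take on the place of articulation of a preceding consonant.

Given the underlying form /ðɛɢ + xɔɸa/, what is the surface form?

/x/ is a voiceless velar fricative. The preceding trigger /ɢ/ is uvular, so /x/ must become uvular as well.
A voiceless uvular fricative is [χ], so the surface segment is [χ].

[ðɛɢχɔɸa]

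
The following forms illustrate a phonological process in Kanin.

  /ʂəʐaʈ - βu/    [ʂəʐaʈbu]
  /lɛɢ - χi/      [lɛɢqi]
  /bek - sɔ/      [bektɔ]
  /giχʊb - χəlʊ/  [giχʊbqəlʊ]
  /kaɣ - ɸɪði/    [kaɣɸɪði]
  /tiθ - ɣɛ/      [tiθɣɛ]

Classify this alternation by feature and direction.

The segment that alternates is /β/, which surfaces as [b] when adjacent to /ʈ/.
/β/ is a fricative while /ʈ/ is a stop; the output [b] is a stop, matching the trigger — so the feature that spreads is manner.
Place and voice are unchanged, so the assimilation is partial, not total.
The other alternating forms pattern the same way: /χ/ → [q] after /ɢ/ (fricative → stop, matching a stop); /s/ → [t] after /k/ (fricative → stop, matching a stop); /χ/ → [q] after /b/ (fricative → stop, matching a stop) — only manner changes, and always toward the preceding segment.
Nothing changes in [kaɣɸɪði], [tiθɣɛ]: there the adjacent consonants already agree in manner (/ɸ/ and /ɣ/ are both fricatives; /ɣ/ and /θ/ are both fricatives), so these forms are consistent with the same rule.
Since the segment that changes follows the conditioning segment, the assimilation is progressive.

progressive manner assimilation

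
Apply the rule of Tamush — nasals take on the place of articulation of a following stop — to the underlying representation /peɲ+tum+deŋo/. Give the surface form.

[pentundeŋo]

/ɲ/ is a voiced palatal nasal. The following trigger /t/ is alveolar, so /ɲ/ must become alveolar as well.
The voiced alveolar nasal is [n], so /ɲ/ → [n].
At the second juncture, /m/ likewise becomes [n] adjacent to /d/.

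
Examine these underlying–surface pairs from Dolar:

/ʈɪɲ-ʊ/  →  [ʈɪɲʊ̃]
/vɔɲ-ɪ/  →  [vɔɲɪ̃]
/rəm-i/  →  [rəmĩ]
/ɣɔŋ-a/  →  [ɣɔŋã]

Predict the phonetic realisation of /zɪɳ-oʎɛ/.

The data show progressive nasality assimilation (vowel nasalisation): /ʊ/ → [ʊ̃] after /ɲ/; /ɪ/ → [ɪ̃] after /ɲ/; /i/ → [ĩ] after /m/; /a/ → [ã] after /ŋ/ — a vowel is nasalised by an immediately preceding nasal consonant.
/o/ sits next to the nasal /ɳ/ and is therefore nasalised to [õ].

[zɪɳõʎɛ]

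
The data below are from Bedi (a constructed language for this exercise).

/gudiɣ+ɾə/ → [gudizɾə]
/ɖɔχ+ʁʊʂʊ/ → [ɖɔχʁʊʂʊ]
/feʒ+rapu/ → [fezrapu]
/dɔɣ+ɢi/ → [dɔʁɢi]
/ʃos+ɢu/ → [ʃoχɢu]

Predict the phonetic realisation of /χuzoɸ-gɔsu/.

[χuzoxgɔsu]

The data show regressive place assimilation: /ɣ/ → [z] before /ɾ/; /ʒ/ → [z] before /r/; /ɣ/ → [ʁ] before /ɢ/; /s/ → [χ] before /ɢ/. In each pair only place changes, matching the following consonant, while manner and voice stay constant.
Nothing changes in [ɖɔχʁʊʂʊ]: there the adjacent consonants already agree in place (/χ/ and /ʁ/ are both uvular), so this form is consistent with the same rule.
/ɸ/ is a voiceless bilabial fricative. The following trigger /g/ is velar, so /ɸ/ must become velar as well.
Changing only its place to velar gives [x] — the voiceless velar fricative.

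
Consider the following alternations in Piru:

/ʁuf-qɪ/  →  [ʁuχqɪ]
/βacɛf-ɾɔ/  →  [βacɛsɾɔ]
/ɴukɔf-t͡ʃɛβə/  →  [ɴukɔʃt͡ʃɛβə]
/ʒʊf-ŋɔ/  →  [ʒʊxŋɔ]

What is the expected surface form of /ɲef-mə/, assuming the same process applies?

[ɲeɸmə]

The data show regressive place assimilation: /f/ → [χ] before /q/; /f/ → [s] before /ɾ/; /f/ → [ʃ] before /t͡ʃ/; /f/ → [x] before /ŋ/. In each pair only place changes, matching the following consonant, while manner and voice stay constant.
The rule targets /f/ (voiceless labiodental fricative), which sits before the trigger /m/ (bilabial).
Changing only its place to bilabial gives [ɸ] — the voiceless bilabial fricative.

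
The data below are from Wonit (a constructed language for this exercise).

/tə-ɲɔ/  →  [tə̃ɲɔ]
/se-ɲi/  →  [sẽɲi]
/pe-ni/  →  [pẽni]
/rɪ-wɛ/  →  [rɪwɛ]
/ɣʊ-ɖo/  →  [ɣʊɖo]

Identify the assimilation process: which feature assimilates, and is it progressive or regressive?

regressive nasality assimilation (vowel nasalisation)

The vowel /ə/ surfaces as nasalised [ə̃] next to the following nasal /ɲ/ — it has acquired the [+nasal] feature of its neighbour.
The other forms show the same pattern: /e/ → [ẽ] before /ɲ/; /e/ → [ẽ] before /n/ — each time a vowel is nasalised next to a following nasal.
No change occurs in [rɪwɛ], [ɣʊɖo] because the vowel at the boundary is adjacent to an oral consonant, not a nasal (/ɪ/ next to /w/; /ʊ/ next to /ɖ/).
Because the conditioning nasal is to the right of the vowel that changes, the process is regressive (anticipatory).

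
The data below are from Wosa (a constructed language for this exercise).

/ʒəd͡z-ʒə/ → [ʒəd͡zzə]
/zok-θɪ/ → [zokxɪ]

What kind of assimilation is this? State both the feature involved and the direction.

The segment that alternates is /ʒ/, which surfaces as [z] when adjacent to /d͡z/.
The change postalveolar → alveolar matches the place of the preceding /d͡z/, identifying this as place assimilation.
Manner and voice are unchanged, so the assimilation is partial, not total.
Checking the remaining alternation: /θ/ → [x] after /k/ (dental → velar, matching velar) — only place changes, and always toward the preceding segment.
Since the segment that changes follows the conditioning segment, the assimilation is progressive.

progressive place assimilation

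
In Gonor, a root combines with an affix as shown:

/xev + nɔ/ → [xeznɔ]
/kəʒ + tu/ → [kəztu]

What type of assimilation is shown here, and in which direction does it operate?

regressive place assimilation

Comparing underlying and surface forms, /v/ → [z] is the alternation; the neighbouring /n/ is constant.
The change labiodental → alveolar matches the place of the following /n/, identifying this as place assimilation.
Manner and voice are unchanged, so the assimilation is partial, not total.
The other alternating form patterns the same way: /ʒ/ → [z] before /t/ (postalveolar → alveolar, matching alveolar) — only place changes, and always toward the following segment.
The trigger is the following segment, so the direction is regressive (anticipatory).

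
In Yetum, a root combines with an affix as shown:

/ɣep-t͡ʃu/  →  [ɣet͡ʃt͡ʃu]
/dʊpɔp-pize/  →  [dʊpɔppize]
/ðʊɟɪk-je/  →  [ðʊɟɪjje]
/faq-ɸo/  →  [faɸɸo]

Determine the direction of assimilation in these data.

regressive

The segment that alternates is /p/, which surfaces as [t͡ʃ] when adjacent to /t͡ʃ/.
The output [t͡ʃ] is identical to the trigger /t͡ʃ/ — every feature (place, manner, voicing) has been copied — so this is total assimilation.
The other forms behave the same way: /k/ → [j] before /j/; /q/ → [ɸ] before /ɸ/ — in each case the output is a copy of the following consonant.
In [dʊpɔppize] the two consonants at the boundary are already identical (/p/ + /p/), so the rule applies vacuously and nothing changes.
Since the segment that changes precedes the conditioning segment, the assimilation is regressive.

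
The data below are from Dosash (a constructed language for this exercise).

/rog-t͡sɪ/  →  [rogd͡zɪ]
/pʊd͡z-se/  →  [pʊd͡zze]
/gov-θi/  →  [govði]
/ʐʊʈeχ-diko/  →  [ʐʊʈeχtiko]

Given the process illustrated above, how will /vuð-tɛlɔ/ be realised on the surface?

[vuðdɛlɔ]

The data show progressive voicing assimilation: /t͡s/ → [d͡z] after /g/; /s/ → [z] after /d͡z/; /θ/ → [ð] after /v/; /d/ → [t] after /χ/. In each pair only voicing changes, matching the preceding consonant, while place and manner stay constant.
/t/ is a voiceless alveolar stop. The preceding trigger /ð/ is voiced, so /t/ must become voiced as well.
A voiced alveolar stop is [d], so the surface segment is [d].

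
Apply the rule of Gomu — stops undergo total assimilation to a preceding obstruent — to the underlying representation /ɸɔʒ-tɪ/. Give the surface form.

[ɸɔʒʒɪ]

/t/ is the segment targeted by the rule; it sits immediately after /ʒ/, so it assimilates completely and surfaces as [ʒ].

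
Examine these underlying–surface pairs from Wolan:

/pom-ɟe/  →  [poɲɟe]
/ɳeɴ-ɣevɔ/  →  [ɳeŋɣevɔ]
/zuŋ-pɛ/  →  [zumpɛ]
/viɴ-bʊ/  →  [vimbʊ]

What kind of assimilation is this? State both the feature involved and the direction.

regressive place assimilation

Underlying /m/ is realised as [ɲ] next to /ɟ/; /ɟ/ itself does not change.
The change bilabial → palatal matches the place of the following /ɟ/, identifying this as place assimilation.
Manner and voice are unchanged, so the assimilation is partial, not total.
The other alternating forms pattern the same way: /ɴ/ → [ŋ] before /ɣ/ (uvular → velar, matching velar); /ŋ/ → [m] before /p/ (velar → bilabial, matching bilabial); /ɴ/ → [m] before /b/ (uvular → bilabial, matching bilabial) — only place changes, and always toward the following segment.
The trigger is the following segment, so the direction is regressive (anticipatory).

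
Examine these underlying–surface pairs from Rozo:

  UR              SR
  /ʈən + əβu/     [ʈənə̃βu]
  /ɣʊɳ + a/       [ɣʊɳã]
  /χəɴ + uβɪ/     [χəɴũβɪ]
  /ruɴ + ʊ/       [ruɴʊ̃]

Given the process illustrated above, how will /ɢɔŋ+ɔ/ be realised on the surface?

[ɢɔŋɔ̃]

The data show progressive nasality assimilation (vowel nasalisation): /ə/ → [ə̃] after /n/; /a/ → [ã] after /ɳ/; /u/ → [ũ] after /ɴ/; /ʊ/ → [ʊ̃] after /ɴ/ — a vowel is nasalised by an immediately preceding nasal consonant.
/ɔ/ sits next to the nasal /ŋ/ and is therefore nasalised to [ɔ̃].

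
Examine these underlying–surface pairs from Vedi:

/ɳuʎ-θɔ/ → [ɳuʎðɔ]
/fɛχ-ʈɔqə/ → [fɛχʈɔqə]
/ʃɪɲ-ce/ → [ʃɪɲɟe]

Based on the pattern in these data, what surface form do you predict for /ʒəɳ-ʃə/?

[ʒəɳʒə]

The data show progressive voicing assimilation: /θ/ → [ð] after /ʎ/; /c/ → [ɟ] after /ɲ/. In each pair only voicing changes, matching the preceding consonant, while place and manner stay constant.
No alternation appears in [fɛχʈɔqə]: there the adjacent consonants already agree in voicing (/ʈ/ and /χ/ are both voiceless), so this form is consistent with the same rule.
The rule targets /ʃ/ (voiceless postalveolar fricative), which sits after the trigger /ɳ/ (voiced).
Changing only its voicing to voiced gives [ʒ] — the voiced postalveolar fricative.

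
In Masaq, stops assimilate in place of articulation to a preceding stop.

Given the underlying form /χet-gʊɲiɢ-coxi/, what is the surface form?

[χetdʊɲiɢqoxi]

/g/ is a voiced velar stop. The preceding trigger /t/ is alveolar, so /g/ must become alveolar as well.
The voiced alveolar stop is [d], so /g/ → [d].
The same rule applies at the second boundary: /c/ → [q] next to /ɢ/.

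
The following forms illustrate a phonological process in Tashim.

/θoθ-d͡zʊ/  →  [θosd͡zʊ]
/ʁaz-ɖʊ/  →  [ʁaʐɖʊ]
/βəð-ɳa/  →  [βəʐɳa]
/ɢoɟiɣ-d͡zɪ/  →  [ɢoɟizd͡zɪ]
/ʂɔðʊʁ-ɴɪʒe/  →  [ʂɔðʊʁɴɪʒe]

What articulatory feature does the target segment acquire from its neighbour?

The segment that alternates is /θ/, which surfaces as [s] when adjacent to /d͡z/.
The change dental → alveolar matches the place of the following /d͡z/, identifying this as place assimilation.
The other alternating forms pattern the same way: /z/ → [ʐ] before /ɖ/ (alveolar → retroflex, matching retroflex); /ð/ → [ʐ] before /ɳ/ (dental → retroflex, matching retroflex); /ɣ/ → [z] before /d͡z/ (velar → alveolar, matching alveolar) — only place changes, and always toward the following segment.
Nothing changes in [ʂɔðʊʁɴɪʒe]: there the adjacent consonants already agree in place (/ʁ/ and /ɴ/ are both uvular), so this form is consistent with the same rule.

place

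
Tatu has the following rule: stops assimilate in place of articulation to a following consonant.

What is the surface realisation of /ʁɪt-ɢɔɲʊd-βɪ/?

The rule targets /t/ (voiceless alveolar stop), which sits before the trigger /ɢ/ (uvular).
The voiceless uvular stop is [q], so /t/ → [q].
At the second juncture, /d/ likewise becomes [b] adjacent to /β/.

[ʁɪqɢɔɲʊbβɪ]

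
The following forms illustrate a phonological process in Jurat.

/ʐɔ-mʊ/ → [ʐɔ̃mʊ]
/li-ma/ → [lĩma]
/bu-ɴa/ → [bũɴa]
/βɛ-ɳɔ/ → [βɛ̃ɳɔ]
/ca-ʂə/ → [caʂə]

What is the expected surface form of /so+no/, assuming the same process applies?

The data show regressive nasality assimilation (vowel nasalisation): /ɔ/ → [ɔ̃] before /m/; /i/ → [ĩ] before /m/; /u/ → [ũ] before /ɴ/; /ɛ/ → [ɛ̃] before /ɳ/ — a vowel is nasalised by an immediately following nasal consonant.
No change occurs in [caʂə] because the vowel at the boundary is adjacent to an oral consonant, not a nasal (/a/ next to /ʂ/).
The vowel /o/ is adjacent to the following nasal /n/, so it acquires [+nasal] and surfaces as [õ].

[sõno]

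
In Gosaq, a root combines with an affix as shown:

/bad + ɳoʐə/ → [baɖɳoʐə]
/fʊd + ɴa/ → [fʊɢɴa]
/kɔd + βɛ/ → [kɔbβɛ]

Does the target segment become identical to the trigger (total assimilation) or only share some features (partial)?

Comparing underlying and surface forms, /d/ → [ɖ] is the alternation; the neighbouring /ɳ/ is constant.
The change alveolar → retroflex matches the place of the following /ɳ/, identifying this as place assimilation.
Manner and voice are unchanged, so the assimilation is partial, not total.
Checking the remaining alternations: /d/ → [ɢ] before /ɴ/ (alveolar → uvular, matching uvular); /d/ → [b] before /β/ (alveolar → bilabial, matching bilabial) — only place changes, and always toward the following segment.

partial assimilation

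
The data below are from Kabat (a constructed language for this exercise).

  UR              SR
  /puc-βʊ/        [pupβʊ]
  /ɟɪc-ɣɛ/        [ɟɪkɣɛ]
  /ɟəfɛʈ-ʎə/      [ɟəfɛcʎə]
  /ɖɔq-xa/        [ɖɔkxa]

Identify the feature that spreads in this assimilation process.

place

Comparing underlying and surface forms, /c/ → [p] is the alternation; the neighbouring /β/ is constant.
/c/ is palatal while /β/ is bilabial; the output [p] is bilabial, matching the trigger — so the feature that spreads is place.
The same holds elsewhere in the data: /c/ → [k] before /ɣ/ (palatal → velar, matching velar); /ʈ/ → [c] before /ʎ/ (retroflex → palatal, matching palatal); /q/ → [k] before /x/ (uvular → velar, matching velar) — only place changes, and always toward the following segment.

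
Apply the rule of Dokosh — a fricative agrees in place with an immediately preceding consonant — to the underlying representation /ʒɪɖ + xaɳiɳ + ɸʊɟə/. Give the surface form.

[ʒɪɖʂaɳiɳʂʊɟə]

The rule targets /x/ (voiceless velar fricative), which sits after the trigger /ɖ/ (retroflex).
A voiceless retroflex fricative is [ʂ], so the surface segment is [ʂ].
At the second juncture, /ɸ/ likewise becomes [ʂ] adjacent to /ɳ/.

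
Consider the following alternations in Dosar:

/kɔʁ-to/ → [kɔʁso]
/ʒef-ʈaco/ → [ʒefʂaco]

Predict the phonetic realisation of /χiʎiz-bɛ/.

The data show progressive manner assimilation: /t/ → [s] after /ʁ/; /ʈ/ → [ʂ] after /f/. In each pair only manner changes, matching the preceding consonant, while place and voice stay constant.
The rule targets /b/ (voiced bilabial stop), which sits after the trigger /z/ (fricative).
The voiced bilabial fricative is [β], so /b/ → [β].

[χiʎizβɛ]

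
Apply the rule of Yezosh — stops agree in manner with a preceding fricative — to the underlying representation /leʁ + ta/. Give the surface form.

/t/ is a voiceless alveolar stop. The preceding trigger /ʁ/ is a fricative, so /t/ must become a fricative as well.
The voiceless alveolar fricative is [s], so /t/ → [s].

[leʁsa]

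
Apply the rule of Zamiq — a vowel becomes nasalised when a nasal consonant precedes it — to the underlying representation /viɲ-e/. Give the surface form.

[viɲẽ]

/e/ sits next to the nasal /ɲ/ and is therefore nasalised to [ẽ].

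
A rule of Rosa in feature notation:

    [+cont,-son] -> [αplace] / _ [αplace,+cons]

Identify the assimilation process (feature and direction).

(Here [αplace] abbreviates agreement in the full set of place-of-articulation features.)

regressive place assimilation

The shared variable α links the value of the place features (abbreviated [place]) on the target to the same value on the neighbouring segment, so place is the feature that assimilates.
Since the environment is written after the underscore, the trigger follows the target; the direction is regressive.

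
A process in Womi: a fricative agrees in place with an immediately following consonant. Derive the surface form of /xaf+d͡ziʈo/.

[xasd͡ziʈo]

The rule targets /f/ (voiceless labiodental fricative), which sits before the trigger /d͡z/ (alveolar).
The voiceless alveolar fricative is [s], so /f/ → [s].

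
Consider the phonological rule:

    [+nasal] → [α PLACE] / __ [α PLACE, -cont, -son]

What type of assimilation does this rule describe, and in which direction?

regressive place assimilation

The rule copies the place features (abbreviated [PLACE]) from the environment onto the target, so the assimilating feature is place.
Since the environment is written after the underscore, the trigger follows the target; the direction is regressive.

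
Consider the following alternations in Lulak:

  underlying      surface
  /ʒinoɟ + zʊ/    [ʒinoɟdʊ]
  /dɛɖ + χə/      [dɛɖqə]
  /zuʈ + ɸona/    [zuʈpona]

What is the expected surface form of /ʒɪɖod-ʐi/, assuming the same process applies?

[ʒɪɖodɖi]

The data show progressive manner assimilation: /z/ → [d] after /ɟ/; /χ/ → [q] after /ɖ/; /ɸ/ → [p] after /ʈ/. In each pair only manner changes, matching the preceding consonant, while place and voice stay constant.
The rule targets /ʐ/ (voiced retroflex fricative), which sits after the trigger /d/ (stop).
A voiced retroflex stop is [ɖ], so the surface segment is [ɖ].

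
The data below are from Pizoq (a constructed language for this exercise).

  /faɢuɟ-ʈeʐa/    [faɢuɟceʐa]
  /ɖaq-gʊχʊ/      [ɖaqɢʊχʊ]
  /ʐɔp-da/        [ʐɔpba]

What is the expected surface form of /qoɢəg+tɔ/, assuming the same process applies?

The data show progressive place assimilation: /ʈ/ → [c] after /ɟ/; /g/ → [ɢ] after /q/; /d/ → [b] after /p/. In each pair only place changes, matching the preceding consonant, while manner and voice stay constant.
The rule targets /t/ (voiceless alveolar stop), which sits after the trigger /g/ (velar).
Changing only its place to velar gives [k] — the voiceless velar stop.

[qoɢəgkɔ]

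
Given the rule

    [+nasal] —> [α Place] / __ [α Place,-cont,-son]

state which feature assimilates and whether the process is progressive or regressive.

The rule copies the place features (abbreviated [Place]) from the environment onto the target, so the assimilating feature is place.
Since the environment is written after the underscore, the trigger follows the target; the direction is regressive.

regressive place assimilation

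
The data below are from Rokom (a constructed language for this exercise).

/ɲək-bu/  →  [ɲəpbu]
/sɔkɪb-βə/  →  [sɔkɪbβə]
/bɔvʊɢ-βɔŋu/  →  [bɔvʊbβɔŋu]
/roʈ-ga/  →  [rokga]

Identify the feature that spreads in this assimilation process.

place

The segment that alternates is /k/, which surfaces as [p] when adjacent to /b/.
The change velar → bilabial matches the place of the following /b/, identifying this as place assimilation.
Checking the remaining alternations: /ɢ/ → [b] before /β/ (uvular → bilabial, matching bilabial); /ʈ/ → [k] before /g/ (retroflex → velar, matching velar) — only place changes, and always toward the following segment.
No alternation appears in [sɔkɪbβə]: there the adjacent consonants already agree in place (/b/ and /β/ are both bilabial), so this form is consistent with the same rule.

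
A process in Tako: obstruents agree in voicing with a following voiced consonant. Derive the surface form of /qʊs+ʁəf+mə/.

[qʊzʁəvmə]

/s/ is a voiceless alveolar fricative. The following trigger /ʁ/ is voiced, so /s/ must become voiced as well.
A voiced alveolar fricative is [z], so the surface segment is [z].
The same rule applies at the second boundary: /f/ → [v] next to /m/.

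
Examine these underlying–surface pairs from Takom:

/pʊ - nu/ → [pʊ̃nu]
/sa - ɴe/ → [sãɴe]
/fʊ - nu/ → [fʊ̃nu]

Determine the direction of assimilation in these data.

regressive

The vowel /ʊ/ surfaces as nasalised [ʊ̃] next to the following nasal /n/ — it has acquired the [+nasal] feature of its neighbour.
Likewise in the remaining data: /a/ → [ã] before /ɴ/ — each time a vowel is nasalised next to a following nasal.
Because the conditioning nasal is to the right of the vowel that changes, the process is regressive (anticipatory).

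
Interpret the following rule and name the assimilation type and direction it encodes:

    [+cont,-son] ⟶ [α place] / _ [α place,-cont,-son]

The rule copies the place features (abbreviated [place]) from the environment onto the target, so the assimilating feature is place.
Since the environment is written after the underscore, the trigger follows the target; the direction is regressive.

regressive place assimilation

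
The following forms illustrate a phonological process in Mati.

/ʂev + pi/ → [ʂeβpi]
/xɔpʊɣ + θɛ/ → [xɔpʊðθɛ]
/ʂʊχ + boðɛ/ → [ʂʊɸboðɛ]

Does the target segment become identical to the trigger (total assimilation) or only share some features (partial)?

partial assimilation

Comparing underlying and surface forms, /v/ → [β] is the alternation; the neighbouring /p/ is constant.
/v/ is labiodental while /p/ is bilabial; the output [β] is bilabial, matching the trigger — so the feature that spreads is place.
Manner and voice are unchanged, so the assimilation is partial, not total.
Checking the remaining alternations: /ɣ/ → [ð] before /θ/ (velar → dental, matching dental); /χ/ → [ɸ] before /b/ (uvular → bilabial, matching bilabial) — only place changes, and always toward the following segment.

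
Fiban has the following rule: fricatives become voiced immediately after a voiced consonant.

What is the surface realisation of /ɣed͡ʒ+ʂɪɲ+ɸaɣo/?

[ɣed͡ʒʐɪɲβaɣo]

/ʂ/ is a voiceless retroflex fricative. The preceding trigger /d͡ʒ/ is voiced, so /ʂ/ must become voiced as well.
A voiced retroflex fricative is [ʐ], so the surface segment is [ʐ].
The same rule applies at the second boundary: /ɸ/ → [β] next to /ɲ/.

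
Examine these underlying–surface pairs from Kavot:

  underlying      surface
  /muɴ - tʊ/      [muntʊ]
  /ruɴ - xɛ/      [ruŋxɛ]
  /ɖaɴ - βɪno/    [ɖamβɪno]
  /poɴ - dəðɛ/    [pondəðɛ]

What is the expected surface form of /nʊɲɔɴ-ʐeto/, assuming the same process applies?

[nʊɲɔɳʐeto]

The data show regressive place assimilation: /ɴ/ → [n] before /t/; /ɴ/ → [ŋ] before /x/; /ɴ/ → [m] before /β/; /ɴ/ → [n] before /d/. In each pair only place changes, matching the following consonant, while manner and voice stay constant.
The rule targets /ɴ/ (voiced uvular nasal), which sits before the trigger /ʐ/ (retroflex).
Changing only its place to retroflex gives [ɳ] — the voiced retroflex nasal.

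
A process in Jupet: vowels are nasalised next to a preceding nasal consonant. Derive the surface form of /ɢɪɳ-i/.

[ɢɪɳĩ]

The vowel /i/ is adjacent to the preceding nasal /ɳ/, so it acquires [+nasal] and surfaces as [ĩ].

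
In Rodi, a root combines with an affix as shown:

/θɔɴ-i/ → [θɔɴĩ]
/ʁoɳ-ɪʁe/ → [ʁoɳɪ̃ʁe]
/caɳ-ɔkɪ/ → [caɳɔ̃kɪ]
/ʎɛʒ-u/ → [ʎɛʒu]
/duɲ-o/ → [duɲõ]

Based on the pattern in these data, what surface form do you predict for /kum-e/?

The data show progressive nasality assimilation (vowel nasalisation): /i/ → [ĩ] after /ɴ/; /ɪ/ → [ɪ̃] after /ɳ/; /ɔ/ → [ɔ̃] after /ɳ/; /o/ → [õ] after /ɲ/ — a vowel is nasalised by an immediately preceding nasal consonant.
No change occurs in [ʎɛʒu] because the vowel at the boundary is adjacent to an oral consonant, not a nasal (/u/ next to /ʒ/).
The vowel /e/ is adjacent to the preceding nasal /m/, so it acquires [+nasal] and surfaces as [ẽ].

[kumẽ]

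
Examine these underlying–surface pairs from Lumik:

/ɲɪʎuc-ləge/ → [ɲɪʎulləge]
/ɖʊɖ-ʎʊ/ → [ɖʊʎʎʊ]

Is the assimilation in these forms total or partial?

total assimilation

Comparing underlying and surface forms, /c/ → [l] is the alternation; the neighbouring /l/ is constant.
The output [l] is identical to the trigger /l/ — every feature (place, manner, voicing) has been copied — so this is total assimilation.
The other form behaves the same way: /ɖ/ → [ʎ] before /ʎ/ — in each case the output is a copy of the following consonant.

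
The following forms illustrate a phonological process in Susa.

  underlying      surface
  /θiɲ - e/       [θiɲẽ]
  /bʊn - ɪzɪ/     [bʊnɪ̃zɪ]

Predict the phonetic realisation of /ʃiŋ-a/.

[ʃiŋã]

The data show progressive nasality assimilation (vowel nasalisation): /e/ → [ẽ] after /ɲ/; /ɪ/ → [ɪ̃] after /n/ — a vowel is nasalised by an immediately preceding nasal consonant.
The vowel /a/ is adjacent to the preceding nasal /ŋ/, so it acquires [+nasal] and surfaces as [ã].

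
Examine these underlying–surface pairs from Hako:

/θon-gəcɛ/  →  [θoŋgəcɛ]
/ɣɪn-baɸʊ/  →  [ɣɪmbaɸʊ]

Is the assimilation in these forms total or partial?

Underlying /n/ is realised as [ŋ] next to /g/; /g/ itself does not change.
The change alveolar → velar matches the place of the following /g/, identifying this as place assimilation.
Manner and voice are unchanged, so the assimilation is partial, not total.
The same holds elsewhere in the data: /n/ → [m] before /b/ (alveolar → bilabial, matching bilabial) — only place changes, and always toward the following segment.

partial assimilation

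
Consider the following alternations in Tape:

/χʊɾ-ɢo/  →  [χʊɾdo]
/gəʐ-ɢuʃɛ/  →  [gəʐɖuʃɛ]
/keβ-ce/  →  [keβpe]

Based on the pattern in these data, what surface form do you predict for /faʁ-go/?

The data show progressive place assimilation: /ɢ/ → [d] after /ɾ/; /ɢ/ → [ɖ] after /ʐ/; /c/ → [p] after /β/. In each pair only place changes, matching the preceding consonant, while manner and voice stay constant.
/g/ is a voiced velar stop. The preceding trigger /ʁ/ is uvular, so /g/ must become uvular as well.
The voiced uvular stop is [ɢ], so /g/ → [ɢ].

[faʁɢo]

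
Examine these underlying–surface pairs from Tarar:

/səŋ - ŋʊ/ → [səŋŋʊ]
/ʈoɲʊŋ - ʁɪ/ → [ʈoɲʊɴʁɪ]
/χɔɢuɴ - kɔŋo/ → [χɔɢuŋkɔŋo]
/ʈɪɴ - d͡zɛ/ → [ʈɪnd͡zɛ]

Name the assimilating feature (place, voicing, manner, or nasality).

place

Underlying /ŋ/ is realised as [ɴ] next to /ʁ/; /ʁ/ itself does not change.
The change velar → uvular matches the place of the following /ʁ/, identifying this as place assimilation.
Checking the remaining alternations: /ɴ/ → [ŋ] before /k/ (uvular → velar, matching velar); /ɴ/ → [n] before /d͡z/ (uvular → alveolar, matching alveolar) — only place changes, and always toward the following segment.
Nothing changes in [səŋŋʊ]: there the adjacent consonants already agree in place (/ŋ/ and /ŋ/ are both velar), so this form is consistent with the same rule.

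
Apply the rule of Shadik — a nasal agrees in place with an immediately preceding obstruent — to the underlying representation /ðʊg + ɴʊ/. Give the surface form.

/ɴ/ is a voiced uvular nasal. The preceding trigger /g/ is velar, so /ɴ/ must become velar as well.
The voiced velar nasal is [ŋ], so /ɴ/ → [ŋ].

[ðʊgŋʊ]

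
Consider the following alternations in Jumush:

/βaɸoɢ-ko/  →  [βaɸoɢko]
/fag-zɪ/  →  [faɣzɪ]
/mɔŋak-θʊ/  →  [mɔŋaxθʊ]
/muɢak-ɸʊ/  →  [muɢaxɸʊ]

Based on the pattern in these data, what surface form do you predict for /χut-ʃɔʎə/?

The data show regressive manner assimilation: /g/ → [ɣ] before /z/; /k/ → [x] before /θ/; /k/ → [x] before /ɸ/. In each pair only manner changes, matching the following consonant, while place and voice stay constant.
Nothing changes in [βaɸoɢko]: there the adjacent consonants already agree in manner (/ɢ/ and /k/ are both stops), so this form is consistent with the same rule.
The rule targets /t/ (voiceless alveolar stop), which sits before the trigger /ʃ/ (fricative).
A voiceless alveolar fricative is [s], so the surface segment is [s].

[χusʃɔʎə]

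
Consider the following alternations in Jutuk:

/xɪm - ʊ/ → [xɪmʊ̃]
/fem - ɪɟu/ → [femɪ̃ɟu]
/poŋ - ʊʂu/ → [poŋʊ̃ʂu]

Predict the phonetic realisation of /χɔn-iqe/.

[χɔnĩqe]

The data show progressive nasality assimilation (vowel nasalisation): /ʊ/ → [ʊ̃] after /m/; /ɪ/ → [ɪ̃] after /m/; /ʊ/ → [ʊ̃] after /ŋ/ — a vowel is nasalised by an immediately preceding nasal consonant.
The vowel /i/ is adjacent to the preceding nasal /n/, so it acquires [+nasal] and surfaces as [ĩ].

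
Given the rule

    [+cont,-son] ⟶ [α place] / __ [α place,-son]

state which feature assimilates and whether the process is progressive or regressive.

regressive place assimilation

The rule copies the place features (abbreviated [place]) from the environment onto the target, so the assimilating feature is place.
Since the environment is written after the underscore, the trigger follows the target; the direction is regressive.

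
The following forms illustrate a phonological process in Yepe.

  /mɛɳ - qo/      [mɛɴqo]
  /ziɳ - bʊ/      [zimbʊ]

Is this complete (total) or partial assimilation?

partial assimilation

Comparing underlying and surface forms, /ɳ/ → [ɴ] is the alternation; the neighbouring /q/ is constant.
The change retroflex → uvular matches the place of the following /q/, identifying this as place assimilation.
Manner and voice are unchanged, so the assimilation is partial, not total.
The same holds elsewhere in the data: /ɳ/ → [m] before /b/ (retroflex → bilabial, matching bilabial) — only place changes, and always toward the following segment.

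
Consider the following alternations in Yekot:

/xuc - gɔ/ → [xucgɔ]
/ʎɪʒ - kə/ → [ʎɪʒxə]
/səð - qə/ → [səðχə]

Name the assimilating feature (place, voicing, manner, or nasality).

manner

The segment that alternates is /k/, which surfaces as [x] when adjacent to /ʒ/.
/k/ is a stop while /ʒ/ is a fricative; the output [x] is a fricative, matching the trigger — so the feature that spreads is manner.
Checking the remaining alternation: /q/ → [χ] after /ð/ (stop → fricative, matching a fricative) — only manner changes, and always toward the preceding segment.
Nothing changes in [xucgɔ]: there the adjacent consonants already agree in manner (/g/ and /c/ are both stops), so this form is consistent with the same rule.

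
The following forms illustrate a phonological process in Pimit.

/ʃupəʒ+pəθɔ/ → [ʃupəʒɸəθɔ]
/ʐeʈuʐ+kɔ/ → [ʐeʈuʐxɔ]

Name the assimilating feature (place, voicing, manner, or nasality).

manner

Underlying /p/ is realised as [ɸ] next to /ʒ/; /ʒ/ itself does not change.
The change stop → fricative matches the manner of the preceding /ʒ/, identifying this as manner assimilation.
The same holds elsewhere in the data: /k/ → [x] after /ʐ/ (stop → fricative, matching a fricative) — only manner changes, and always toward the preceding segment.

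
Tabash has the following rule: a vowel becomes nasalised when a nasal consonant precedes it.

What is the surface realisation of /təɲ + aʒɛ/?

[təɲãʒɛ]

The vowel /a/ is adjacent to the preceding nasal /ɲ/, so it acquires [+nasal] and surfaces as [ã].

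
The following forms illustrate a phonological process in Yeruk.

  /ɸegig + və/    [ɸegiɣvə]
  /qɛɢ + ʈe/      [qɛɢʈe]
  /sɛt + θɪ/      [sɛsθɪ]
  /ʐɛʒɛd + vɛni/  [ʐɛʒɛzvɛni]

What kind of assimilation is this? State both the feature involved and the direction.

regressive manner assimilation

Comparing underlying and surface forms, /g/ → [ɣ] is the alternation; the neighbouring /v/ is constant.
/g/ is a stop while /v/ is a fricative; the output [ɣ] is a fricative, matching the trigger — so the feature that spreads is manner.
Place and voice are unchanged, so the assimilation is partial, not total.
The other alternating forms pattern the same way: /t/ → [s] before /θ/ (stop → fricative, matching a fricative); /d/ → [z] before /v/ (stop → fricative, matching a fricative) — only manner changes, and always toward the following segment.
Nothing changes in [qɛɢʈe]: there the adjacent consonants already agree in manner (/ɢ/ and /ʈ/ are both stops), so this form is consistent with the same rule.
The trigger is the following segment, so the direction is regressive (anticipatory).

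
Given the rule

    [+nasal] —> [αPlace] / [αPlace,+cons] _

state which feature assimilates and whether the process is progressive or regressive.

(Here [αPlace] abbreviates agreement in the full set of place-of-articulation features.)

The rule copies the place features (abbreviated [Place]) from the environment onto the target, so the assimilating feature is place.
The conditioning segment sits to the left of the focus bar, meaning the trigger precedes the segment that changes — progressive assimilation.

progressive place assimilation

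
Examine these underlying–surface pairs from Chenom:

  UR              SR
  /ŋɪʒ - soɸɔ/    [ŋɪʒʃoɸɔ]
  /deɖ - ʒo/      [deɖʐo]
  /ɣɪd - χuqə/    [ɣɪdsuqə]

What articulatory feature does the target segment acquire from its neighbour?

The segment that alternates is /s/, which surfaces as [ʃ] when adjacent to /ʒ/.
The change alveolar → postalveolar matches the place of the preceding /ʒ/, identifying this as place assimilation.
Checking the remaining alternations: /ʒ/ → [ʐ] after /ɖ/ (postalveolar → retroflex, matching retroflex); /χ/ → [s] after /d/ (uvular → alveolar, matching alveolar) — only place changes, and always toward the preceding segment.

place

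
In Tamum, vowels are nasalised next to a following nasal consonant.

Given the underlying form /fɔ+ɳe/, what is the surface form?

/ɔ/ sits next to the nasal /ɳ/ and is therefore nasalised to [ɔ̃].

[fɔ̃ɳe]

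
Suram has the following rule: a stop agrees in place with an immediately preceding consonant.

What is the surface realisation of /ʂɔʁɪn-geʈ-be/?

/g/ is a voiced velar stop. The preceding trigger /n/ is alveolar, so /g/ must become alveolar as well.
A voiced alveolar stop is [d], so the surface segment is [d].
At the second juncture, /b/ likewise becomes [ɖ] adjacent to /ʈ/.

[ʂɔʁɪndeʈɖe]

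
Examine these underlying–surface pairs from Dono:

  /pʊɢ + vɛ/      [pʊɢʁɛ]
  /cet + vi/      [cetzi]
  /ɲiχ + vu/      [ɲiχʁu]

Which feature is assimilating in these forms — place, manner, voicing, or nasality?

place

The segment that alternates is /v/, which surfaces as [ʁ] when adjacent to /ɢ/.
The change labiodental → uvular matches the place of the preceding /ɢ/, identifying this as place assimilation.
The same holds elsewhere in the data: /v/ → [z] after /t/ (labiodental → alveolar, matching alveolar); /v/ → [ʁ] after /χ/ (labiodental → uvular, matching uvular) — only place changes, and always toward the preceding segment.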